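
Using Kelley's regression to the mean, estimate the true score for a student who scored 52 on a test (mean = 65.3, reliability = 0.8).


T_est = rxx * X + (1 - rxx) * mean
T_est = 0.8 * 52 + 0.2 * 65.3
T_est = 41.6 + 13.06
T_est = 54.66

54.66


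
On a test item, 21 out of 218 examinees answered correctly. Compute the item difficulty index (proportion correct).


Item difficulty p = number correct / total examinees
p = 21 / 218
p = 0.0963

0.0963


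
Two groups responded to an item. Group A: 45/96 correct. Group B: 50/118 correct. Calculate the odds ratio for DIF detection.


Odds_A = 45/51 = 0.8824
Odds_B = 50/68 = 0.7353
OR = Odds_A / Odds_B = 0.8824 / 0.7353
Exactly, OR = (45 * 68) / (51 * 50) = 3060 / 2550
OR = 1.2

1.2


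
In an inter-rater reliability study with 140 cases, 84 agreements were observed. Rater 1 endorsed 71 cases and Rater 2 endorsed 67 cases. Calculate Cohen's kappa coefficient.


P_o = 84/140 = 0.6
P_e = (71*67 + 69*73) / 19600 = 0.499694
kappa = (P_o - P_e) / (1 - P_e)
kappa = (0.6 - 0.499694) / (1 - 0.499694)
kappa = 0.2005

0.2005


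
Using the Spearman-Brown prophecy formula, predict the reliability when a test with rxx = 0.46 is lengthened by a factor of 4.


r_new = (n * rxx) / (1 + (n-1) * rxx)
r_new = (4 * 0.46) / (1 + 3 * 0.46)
r_new = 1.84 / 2.38
r_new = 0.7731

0.7731


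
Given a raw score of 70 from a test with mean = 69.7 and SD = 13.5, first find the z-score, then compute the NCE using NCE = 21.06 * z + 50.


z = (X - mean) / SD = (70 - 69.7) / 13.5
z = 0.3 / 13.5
z = 0.0222
NCE = NCE = 21.06z + 50
Carry z at full precision (z = 0.3 / 13.5) into the conversion:
NCE = 21.06 * (0.3 / 13.5) + 50 = 6.318 / 13.5 + 50
NCE = 0.468 + 50
NCE = 50.468

50.468


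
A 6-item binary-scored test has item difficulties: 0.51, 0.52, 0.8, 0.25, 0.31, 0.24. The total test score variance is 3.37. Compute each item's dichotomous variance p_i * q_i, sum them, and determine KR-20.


For each item, compute p_i * q_i:
  Item 1: 0.51 * 0.49 = 0.2499
  Item 2: 0.52 * 0.48 = 0.2496
  Item 3: 0.8 * 0.2 = 0.16
  Item 4: 0.25 * 0.75 = 0.1875
  Item 5: 0.31 * 0.69 = 0.2139
  Item 6: 0.24 * 0.76 = 0.1824
Sum(p_i * q_i) = 0.2499 + 0.2496 + 0.16 + 0.1875 + 0.2139 + 0.1824 = 1.2433
KR-20 = (k/(k-1)) * (1 - Sum(p_i*q_i) / Var_total)
= (6/5) * (1 - 1.2433/3.37)
= 1.2 * 0.6311
KR-20 = 0.7573

0.7573


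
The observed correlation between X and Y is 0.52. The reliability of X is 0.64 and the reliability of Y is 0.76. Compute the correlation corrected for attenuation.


r_corrected = rxy / sqrt(rxx * ryy)
= 0.52 / sqrt(0.64 * 0.76)
= 0.52 / sqrt(0.4864)
= 0.52 / 0.697424
r_corrected = 0.7456

0.7456


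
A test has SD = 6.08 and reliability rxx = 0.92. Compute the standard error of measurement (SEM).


SEM = SD * sqrt(1 - rxx)
SEM = 6.08 * sqrt(1 - 0.92)
SEM = 6.08 * sqrt(0.08) = 6.08 * 0.282843
SEM = 1.7197

1.7197


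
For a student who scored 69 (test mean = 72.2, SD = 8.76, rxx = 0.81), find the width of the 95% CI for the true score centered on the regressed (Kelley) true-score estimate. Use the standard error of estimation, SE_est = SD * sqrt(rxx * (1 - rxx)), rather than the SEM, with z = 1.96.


True score estimate = 0.81*69 + 0.19*72.2 = 69.608
SE_est = SD * sqrt(rxx * (1 - rxx)) = 8.76 * sqrt(0.81 * 0.19) = 8.76 * sqrt(0.1539) = 3.436556
CI = T_est +/- z * SE_est, so width = 2 * z * SE_est = 2 * 1.96 * 3.436556
Width = 13.4713

13.4713


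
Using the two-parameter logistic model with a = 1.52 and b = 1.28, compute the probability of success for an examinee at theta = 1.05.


a*(theta - b) = 1.52 * (1.05 - 1.28) = -0.3496
exp(--0.3496) = 1.4185
P = 1 / (1 + 1.4185)
P = 0.4135

0.4135


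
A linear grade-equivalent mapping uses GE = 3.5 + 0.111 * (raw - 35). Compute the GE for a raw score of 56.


raw - median = 56 - 35 = 21
slope * diff = 0.111 * 21 = 2.331
GE = 3.5 + 2.331
GE = 5.831

5.831


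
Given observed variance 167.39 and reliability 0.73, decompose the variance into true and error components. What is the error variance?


var_true = rxx * var_obs = 0.73 * 167.39 = 122.1947
var_error = var_obs - var_true
var_error = 167.39 - 122.1947
var_error = 45.1953

45.1953


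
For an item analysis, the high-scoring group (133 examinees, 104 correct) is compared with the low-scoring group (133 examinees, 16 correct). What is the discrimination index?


p_upper = 104/133 = 0.782
p_lower = 16/133 = 0.1203
D = 0.782 - 0.1203 = 0.6617

0.6617


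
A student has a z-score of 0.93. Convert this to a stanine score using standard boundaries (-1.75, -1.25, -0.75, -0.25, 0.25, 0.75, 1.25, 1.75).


Stanine boundaries: [-1.75, -1.25, -0.75, -0.25, 0.25, 0.75, 1.25, 1.75]
z = 0.93
Check each boundary:
  z >= -1.75 -> could be stanine 2
  z >= -1.25 -> could be stanine 3
  z >= -0.75 -> could be stanine 4
  z >= -0.25 -> could be stanine 5
  z >= 0.25 -> could be stanine 6
  z >= 0.75 -> could be stanine 7
  z < 1.25
  z < 1.75
Highest qualifying boundary gives stanine = 7

7


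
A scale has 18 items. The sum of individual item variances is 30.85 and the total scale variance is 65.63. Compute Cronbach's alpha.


alpha = (k/(k-1)) * (1 - sum(si^2)/s_total^2)
= (18/17) * (1 - 30.85/65.63)
alpha = 0.5611

0.5611


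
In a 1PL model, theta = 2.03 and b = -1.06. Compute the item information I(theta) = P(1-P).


P = 1/(1+exp(-(2.03--1.06))) = 0.9565
I = P*(1-P) = 0.9565 * 0.0435
I = 0.0416

0.0416


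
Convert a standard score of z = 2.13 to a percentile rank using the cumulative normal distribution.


CDF(z) = 0.5 * (1 + erf(z/sqrt(2)))
erf(1.5061) = 0.9668
CDF = 0.9834
Percentile rank = 0.9834 * 100 = 98.34

98.34


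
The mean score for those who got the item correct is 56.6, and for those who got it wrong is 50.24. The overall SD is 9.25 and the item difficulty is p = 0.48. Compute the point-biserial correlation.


q = 1 - p = 0.52
rpb = ((M1 - M0) / SD) * sqrt(p * q)
rpb = ((56.6 - 50.24) / 9.25) * sqrt(0.48 * 0.52)
rpb = 0.3435

0.3435


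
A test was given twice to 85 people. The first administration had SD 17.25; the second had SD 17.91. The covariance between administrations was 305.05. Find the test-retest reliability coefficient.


r = cov(X,Y) / (SD_X * SD_Y)
r = 305.05 / (17.25 * 17.91)
r = 305.05 / 308.9475
r = 0.9874

0.9874


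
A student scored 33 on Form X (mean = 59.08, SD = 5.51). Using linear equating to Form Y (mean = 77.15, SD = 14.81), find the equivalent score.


slope = SD_Y / SD_X = 14.81 / 5.51 ~ 2.6878
intercept = mean_Y - slope * mean_X = 77.15 - (14.81 / 5.51) * 59.08 ~ -81.6476
Y = slope * X + intercept. To avoid rounding drift from the rounded slope/intercept, evaluate the equivalent form Y = mean_Y + SD_Y * (X - mean_X) / SD_X at full precision:
Y = 77.15 + 14.81 * (33 - 59.08) / 5.51
Y = 77.15 - 14.81 * 26.08 / 5.51
Y = 77.15 - 386.2448 / 5.51
Y = 77.15 - 70.0989
Y = 7.0511

7.0511


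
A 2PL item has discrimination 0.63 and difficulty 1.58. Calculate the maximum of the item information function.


For 2PL, max info at theta = b = 1.58
I_max = a^2 / 4 = 0.63^2 / 4
= 0.3969 / 4
I_max = 0.0992

0.0992


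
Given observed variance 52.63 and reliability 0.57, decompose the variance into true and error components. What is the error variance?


var_true = rxx * var_obs = 0.57 * 52.63 = 29.9991
var_error = var_obs - var_true
var_error = 52.63 - 29.9991
var_error = 22.6309

22.6309


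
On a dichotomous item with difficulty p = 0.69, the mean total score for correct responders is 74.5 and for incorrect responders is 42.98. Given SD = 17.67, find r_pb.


q = 1 - p = 0.31
rpb = ((M1 - M0) / SD) * sqrt(p * q)
rpb = ((74.5 - 42.98) / 17.67) * sqrt(0.69 * 0.31)
rpb = 0.825

0.825


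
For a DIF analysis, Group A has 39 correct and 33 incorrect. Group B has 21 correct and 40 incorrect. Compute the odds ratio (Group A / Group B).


Odds_A = 39/33 = 1.1818
Odds_B = 21/40 = 0.525
OR = Odds_A / Odds_B = 1.1818 / 0.525
Exactly, OR = (39 * 40) / (33 * 21) = 1560 / 693
OR = 2.2511

2.2511


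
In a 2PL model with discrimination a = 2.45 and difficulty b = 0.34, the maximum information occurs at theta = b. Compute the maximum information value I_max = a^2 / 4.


For 2PL, max info at theta = b = 0.34
I_max = a^2 / 4 = 2.45^2 / 4
= 6.0025 / 4
I_max = 1.5006

1.5006


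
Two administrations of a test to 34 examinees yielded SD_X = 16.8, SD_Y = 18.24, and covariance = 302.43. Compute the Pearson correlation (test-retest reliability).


r = cov(X,Y) / (SD_X * SD_Y)
r = 302.43 / (16.8 * 18.24)
r = 302.43 / 306.432
r = 0.9869

0.9869


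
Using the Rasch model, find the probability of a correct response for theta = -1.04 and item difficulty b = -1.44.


theta - b = -1.04 - -1.44 = 0.4
exp(-(theta - b)) = exp(-0.4) = 0.6703
P = 1 / (1 + 0.6703)
P = 0.5987

0.5987


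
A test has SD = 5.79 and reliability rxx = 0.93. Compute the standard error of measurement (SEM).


SEM = SD * sqrt(1 - rxx)
SEM = 5.79 * sqrt(1 - 0.93)
SEM = 5.79 * sqrt(0.07) = 5.79 * 0.264575
SEM = 1.5319

1.5319


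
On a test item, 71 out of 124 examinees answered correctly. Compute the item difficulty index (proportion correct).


Item difficulty p = number correct / total examinees
p = 71 / 124
p = 0.5726

0.5726


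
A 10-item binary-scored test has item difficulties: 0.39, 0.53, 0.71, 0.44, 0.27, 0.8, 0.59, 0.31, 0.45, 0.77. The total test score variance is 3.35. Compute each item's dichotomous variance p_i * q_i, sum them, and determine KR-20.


For each item, compute p_i * q_i:
  Item 1: 0.39 * 0.61 = 0.2379
  Item 2: 0.53 * 0.47 = 0.2491
  Item 3: 0.71 * 0.29 = 0.2059
  Item 4: 0.44 * 0.56 = 0.2464
  Item 5: 0.27 * 0.73 = 0.1971
  Item 6: 0.8 * 0.2 = 0.16
  Item 7: 0.59 * 0.41 = 0.2419
  Item 8: 0.31 * 0.69 = 0.2139
  Item 9: 0.45 * 0.55 = 0.2475
  Item 10: 0.77 * 0.23 = 0.1771
Sum(p_i * q_i) = 0.2379 + 0.2491 + 0.2059 + 0.2464 + 0.1971 + 0.16 + 0.2419 + 0.2139 + 0.2475 + 0.1771 = 2.1768
KR-20 = (k/(k-1)) * (1 - Sum(p_i*q_i) / Var_total)
= (10/9) * (1 - 2.1768/3.35)
= 1.1111 * 0.3502
KR-20 = 0.3891

0.3891


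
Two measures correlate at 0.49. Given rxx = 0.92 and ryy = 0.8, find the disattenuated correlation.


r_corrected = rxy / sqrt(rxx * ryy)
= 0.49 / sqrt(0.92 * 0.8)
= 0.49 / sqrt(0.736)
= 0.49 / 0.857904
r_corrected = 0.5712

0.5712


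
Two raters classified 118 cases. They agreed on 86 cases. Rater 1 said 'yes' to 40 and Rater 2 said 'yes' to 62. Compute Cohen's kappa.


P_o = 86/118 = 0.728814
P_e = (40*62 + 78*56) / 13924 = 0.491813
kappa = (P_o - P_e) / (1 - P_e)
kappa = (0.728814 - 0.491813) / (1 - 0.491813)
kappa = 0.4664

0.4664


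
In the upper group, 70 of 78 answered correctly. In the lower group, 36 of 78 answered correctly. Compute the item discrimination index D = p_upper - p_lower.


p_upper = 70/78 = 0.8974
p_lower = 36/78 = 0.4615
D = 0.8974 - 0.4615 = 0.4359

0.4359


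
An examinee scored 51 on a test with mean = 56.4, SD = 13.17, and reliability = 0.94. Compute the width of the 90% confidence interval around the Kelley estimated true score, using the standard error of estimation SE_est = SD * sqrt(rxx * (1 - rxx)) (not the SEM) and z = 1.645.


True score estimate = 0.94*51 + 0.06*56.4 = 51.324
SE_est = SD * sqrt(rxx * (1 - rxx)) = 13.17 * sqrt(0.94 * 0.06) = 13.17 * sqrt(0.0564) = 3.127702
CI = T_est +/- z * SE_est, so width = 2 * z * SE_est = 2 * 1.645 * 3.127702
Width = 10.2901

10.2901


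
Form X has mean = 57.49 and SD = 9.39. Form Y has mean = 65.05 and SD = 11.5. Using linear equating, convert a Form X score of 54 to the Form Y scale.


slope = SD_Y / SD_X = 11.5 / 9.39 ~ 1.2247
intercept = mean_Y - slope * mean_X = 65.05 - (11.5 / 9.39) * 57.49 ~ -5.3584
Y = slope * X + intercept. To avoid rounding drift from the rounded slope/intercept, evaluate the equivalent form Y = mean_Y + SD_Y * (X - mean_X) / SD_X at full precision:
Y = 65.05 + 11.5 * (54 - 57.49) / 9.39
Y = 65.05 - 11.5 * 3.49 / 9.39
Y = 65.05 - 40.135 / 9.39
Y = 65.05 - 4.2742
Y = 60.7758

60.7758


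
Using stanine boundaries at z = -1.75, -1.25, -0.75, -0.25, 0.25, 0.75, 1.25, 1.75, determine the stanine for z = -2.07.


Stanine boundaries: [-1.75, -1.25, -0.75, -0.25, 0.25, 0.75, 1.25, 1.75]
z = -2.07
Check each boundary:
  z < -1.75
  z < -1.25
  z < -0.75
  z < -0.25
  z < 0.25
  z < 0.75
  z < 1.25
  z < 1.75
Highest qualifying boundary gives stanine = 1

1


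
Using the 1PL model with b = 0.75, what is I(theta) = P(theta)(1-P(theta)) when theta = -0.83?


P = 1/(1+exp(-(-0.83-0.75))) = 0.1708
I = P*(1-P) = 0.1708 * 0.8292
I = 0.1416

0.1416


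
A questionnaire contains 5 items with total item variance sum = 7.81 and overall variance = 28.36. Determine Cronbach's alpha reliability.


alpha = (k/(k-1)) * (1 - sum(si^2)/s_total^2)
= (5/4) * (1 - 7.81/28.36)
alpha = 0.9058

0.9058


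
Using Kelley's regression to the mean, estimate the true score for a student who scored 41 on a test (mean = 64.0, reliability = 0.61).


T_est = rxx * X + (1 - rxx) * mean
T_est = 0.61 * 41 + 0.39 * 64.0
T_est = 25.01 + 24.96
T_est = 49.97

49.97


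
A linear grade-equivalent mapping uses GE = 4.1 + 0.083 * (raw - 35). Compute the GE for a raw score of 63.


raw - median = 63 - 35 = 28
slope * diff = 0.083 * 28 = 2.324
GE = 4.1 + 2.324
GE = 6.424

6.424


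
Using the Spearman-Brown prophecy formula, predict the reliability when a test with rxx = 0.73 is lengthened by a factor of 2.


r_new = (n * rxx) / (1 + (n-1) * rxx)
r_new = (2 * 0.73) / (1 + 1 * 0.73)
r_new = 1.46 / 1.73
r_new = 0.8439

0.8439


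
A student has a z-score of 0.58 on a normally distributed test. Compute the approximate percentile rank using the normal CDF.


CDF(z) = 0.5 * (1 + erf(z/sqrt(2)))
erf(0.4101) = 0.4381
CDF = 0.719
Percentile rank = 0.719 * 100 = 71.9

71.9


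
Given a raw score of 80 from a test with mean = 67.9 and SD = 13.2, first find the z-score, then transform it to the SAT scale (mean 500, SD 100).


z = (X - mean) / SD = (80 - 67.9) / 13.2
z = 12.1 / 13.2
z = 0.9167
SAT-scale = SAT = 500 + 100z
Carry z at full precision (z = 12.1 / 13.2) into the conversion:
SAT-scale = 500 + 100 * (12.1 / 13.2) = 500 + 1210 / 13.2
SAT-scale = 500 + 91.6667
SAT-scale = 591.6667

591.6667


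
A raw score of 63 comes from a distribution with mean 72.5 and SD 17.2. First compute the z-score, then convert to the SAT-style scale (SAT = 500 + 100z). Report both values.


z = (X - mean) / SD = (63 - 72.5) / 17.2
z = -9.5 / 17.2
z = -0.5523
SAT-scale = SAT = 500 + 100z
Carry z at full precision (z = -9.5 / 17.2) into the conversion:
SAT-scale = 500 + 100 * (-9.5 / 17.2) = 500 + -950 / 17.2
SAT-scale = 500 + -55.2326
SAT-scale = 444.7674

444.7674


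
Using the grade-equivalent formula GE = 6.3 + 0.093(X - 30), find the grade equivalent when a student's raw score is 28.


raw - median = 28 - 30 = -2
slope * diff = 0.093 * -2 = -0.186
GE = 6.3 + -0.186
GE = 6.114

6.114


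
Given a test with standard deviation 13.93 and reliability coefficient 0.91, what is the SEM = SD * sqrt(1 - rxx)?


SEM = SD * sqrt(1 - rxx)
SEM = 13.93 * sqrt(1 - 0.91)
SEM = 13.93 * sqrt(0.09) = 13.93 * 0.3
SEM = 4.179

4.179


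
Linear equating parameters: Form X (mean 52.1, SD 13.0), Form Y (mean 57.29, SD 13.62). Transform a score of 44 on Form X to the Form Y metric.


slope = SD_Y / SD_X = 13.62 / 13.0 ~ 1.0477
intercept = mean_Y - slope * mean_X = 57.29 - (13.62 / 13.0) * 52.1 ~ 2.7052
Y = slope * X + intercept. To avoid rounding drift from the rounded slope/intercept, evaluate the equivalent form Y = mean_Y + SD_Y * (X - mean_X) / SD_X at full precision:
Y = 57.29 + 13.62 * (44 - 52.1) / 13.0
Y = 57.29 - 13.62 * 8.1 / 13.0
Y = 57.29 - 110.322 / 13.0
Y = 57.29 - 8.4863
Y = 48.8037

48.8037


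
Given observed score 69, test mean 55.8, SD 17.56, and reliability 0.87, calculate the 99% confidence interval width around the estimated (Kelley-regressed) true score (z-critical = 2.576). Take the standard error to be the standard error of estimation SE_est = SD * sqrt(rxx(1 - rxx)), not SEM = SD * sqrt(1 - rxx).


True score estimate = 0.87*69 + 0.13*55.8 = 67.284
SE_est = SD * sqrt(rxx * (1 - rxx)) = 17.56 * sqrt(0.87 * 0.13) = 17.56 * sqrt(0.1131) = 5.905488
CI = T_est +/- z * SE_est, so width = 2 * z * SE_est = 2 * 2.576 * 5.905488
Width = 30.4251

30.4251


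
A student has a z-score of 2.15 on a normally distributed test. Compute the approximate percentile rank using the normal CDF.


CDF(z) = 0.5 * (1 + erf(z/sqrt(2)))
erf(1.5203) = 0.9684
CDF = 0.9842
Percentile rank = 0.9842 * 100 = 98.42

98.42


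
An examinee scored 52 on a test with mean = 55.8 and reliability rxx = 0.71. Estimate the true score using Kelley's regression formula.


T_est = rxx * X + (1 - rxx) * mean
T_est = 0.71 * 52 + 0.29 * 55.8
T_est = 36.92 + 16.182
T_est = 53.102

53.102


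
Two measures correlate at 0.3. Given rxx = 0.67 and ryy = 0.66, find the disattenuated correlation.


r_corrected = rxy / sqrt(rxx * ryy)
= 0.3 / sqrt(0.67 * 0.66)
= 0.3 / sqrt(0.4422)
= 0.3 / 0.664981
r_corrected = 0.4511

0.4511


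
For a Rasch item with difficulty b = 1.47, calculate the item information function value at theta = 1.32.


P = 1/(1+exp(-(1.32-1.47))) = 0.4626
I = P*(1-P) = 0.4626 * 0.5374
I = 0.2486

0.2486


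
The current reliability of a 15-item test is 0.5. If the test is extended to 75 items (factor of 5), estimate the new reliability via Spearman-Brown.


r_new = (n * rxx) / (1 + (n-1) * rxx)
r_new = (5 * 0.5) / (1 + 4 * 0.5)
r_new = 2.5 / 3.0
r_new = 0.8333

0.8333


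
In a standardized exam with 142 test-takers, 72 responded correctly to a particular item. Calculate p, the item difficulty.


Item difficulty p = number correct / total examinees
p = 72 / 142
p = 0.507

0.507


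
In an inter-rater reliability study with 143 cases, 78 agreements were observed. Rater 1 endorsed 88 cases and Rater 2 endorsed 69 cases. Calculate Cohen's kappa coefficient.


P_o = 78/143 = 0.545455
P_e = (88*69 + 55*74) / 20449 = 0.495966
kappa = (P_o - P_e) / (1 - P_e)
kappa = (0.545455 - 0.495966) / (1 - 0.495966)
kappa = 0.0982

0.0982


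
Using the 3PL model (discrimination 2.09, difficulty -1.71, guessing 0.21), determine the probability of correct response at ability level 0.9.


logit = 2.09*(0.9 - -1.71) = 5.4549
P* = 1/(1 + exp(-5.4549)) = 0.9957
P = 0.21 + (1 - 0.21) * 0.9957
P = 0.9966

0.9966


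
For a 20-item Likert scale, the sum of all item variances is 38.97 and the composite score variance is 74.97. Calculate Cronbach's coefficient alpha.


alpha = (k/(k-1)) * (1 - sum(si^2)/s_total^2)
= (20/19) * (1 - 38.97/74.97)
alpha = 0.5055

0.5055


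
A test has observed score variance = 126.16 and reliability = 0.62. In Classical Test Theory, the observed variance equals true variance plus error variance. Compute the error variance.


var_true = rxx * var_obs = 0.62 * 126.16 = 78.2192
var_error = var_obs - var_true
var_error = 126.16 - 78.2192
var_error = 47.9408

47.9408


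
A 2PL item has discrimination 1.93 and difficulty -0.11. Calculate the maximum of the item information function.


For 2PL, max info at theta = b = -0.11
I_max = a^2 / 4 = 1.93^2 / 4
= 3.7249 / 4
I_max = 0.9312

0.9312


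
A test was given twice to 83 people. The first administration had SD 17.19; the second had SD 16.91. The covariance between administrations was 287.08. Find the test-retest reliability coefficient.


r = cov(X,Y) / (SD_X * SD_Y)
r = 287.08 / (17.19 * 16.91)
r = 287.08 / 290.6829
r = 0.9876

0.9876


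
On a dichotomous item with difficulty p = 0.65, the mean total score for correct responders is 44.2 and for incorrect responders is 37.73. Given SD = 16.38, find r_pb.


q = 1 - p = 0.35
rpb = ((M1 - M0) / SD) * sqrt(p * q)
rpb = ((44.2 - 37.73) / 16.38) * sqrt(0.65 * 0.35)
rpb = 0.1884

0.1884


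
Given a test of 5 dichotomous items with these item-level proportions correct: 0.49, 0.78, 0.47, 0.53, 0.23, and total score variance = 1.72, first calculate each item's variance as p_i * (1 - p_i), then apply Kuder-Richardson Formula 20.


For each item, compute p_i * q_i:
  Item 1: 0.49 * 0.51 = 0.2499
  Item 2: 0.78 * 0.22 = 0.1716
  Item 3: 0.47 * 0.53 = 0.2491
  Item 4: 0.53 * 0.47 = 0.2491
  Item 5: 0.23 * 0.77 = 0.1771
Sum(p_i * q_i) = 0.2499 + 0.1716 + 0.2491 + 0.2491 + 0.1771 = 1.0968
KR-20 = (k/(k-1)) * (1 - Sum(p_i*q_i) / Var_total)
= (5/4) * (1 - 1.0968/1.72)
= 1.25 * 0.3623
KR-20 = 0.4529

0.4529


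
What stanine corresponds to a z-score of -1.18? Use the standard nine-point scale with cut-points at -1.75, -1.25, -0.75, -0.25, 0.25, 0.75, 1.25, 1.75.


Stanine boundaries: [-1.75, -1.25, -0.75, -0.25, 0.25, 0.75, 1.25, 1.75]
z = -1.18
Check each boundary:
  z >= -1.75 -> could be stanine 2
  z >= -1.25 -> could be stanine 3
  z < -0.75
  z < -0.25
  z < 0.25
  z < 0.75
  z < 1.25
  z < 1.75
Highest qualifying boundary gives stanine = 3

3


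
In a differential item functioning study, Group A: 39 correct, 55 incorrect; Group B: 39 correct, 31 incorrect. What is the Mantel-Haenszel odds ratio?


Odds_A = 39/55 = 0.7091
Odds_B = 39/31 = 1.2581
OR = Odds_A / Odds_B = 0.7091 / 1.2581
Exactly, OR = (39 * 31) / (55 * 39) = 1209 / 2145
OR = 0.5636

0.5636


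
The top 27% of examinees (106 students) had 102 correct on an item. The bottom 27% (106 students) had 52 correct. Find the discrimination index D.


p_upper = 102/106 = 0.9623
p_lower = 52/106 = 0.4906
D = 0.9623 - 0.4906 = 0.4717

0.4717


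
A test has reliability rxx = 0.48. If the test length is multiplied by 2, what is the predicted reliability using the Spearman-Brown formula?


r_new = (n * rxx) / (1 + (n-1) * rxx)
r_new = (2 * 0.48) / (1 + 1 * 0.48)
r_new = 0.96 / 1.48
r_new = 0.6486

0.6486


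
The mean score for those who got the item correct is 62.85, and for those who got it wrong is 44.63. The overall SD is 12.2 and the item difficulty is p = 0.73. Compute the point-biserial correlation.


q = 1 - p = 0.27
rpb = ((M1 - M0) / SD) * sqrt(p * q)
rpb = ((62.85 - 44.63) / 12.2) * sqrt(0.73 * 0.27)
rpb = 0.663

0.663


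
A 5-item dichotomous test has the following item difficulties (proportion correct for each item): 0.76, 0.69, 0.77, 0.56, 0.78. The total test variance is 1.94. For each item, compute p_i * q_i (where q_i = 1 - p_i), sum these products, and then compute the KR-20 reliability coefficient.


For each item, compute p_i * q_i:
  Item 1: 0.76 * 0.24 = 0.1824
  Item 2: 0.69 * 0.31 = 0.2139
  Item 3: 0.77 * 0.23 = 0.1771
  Item 4: 0.56 * 0.44 = 0.2464
  Item 5: 0.78 * 0.22 = 0.1716
Sum(p_i * q_i) = 0.1824 + 0.2139 + 0.1771 + 0.2464 + 0.1716 = 0.9914
KR-20 = (k/(k-1)) * (1 - Sum(p_i*q_i) / Var_total)
= (5/4) * (1 - 0.9914/1.94)
= 1.25 * 0.489
KR-20 = 0.6112

0.6112


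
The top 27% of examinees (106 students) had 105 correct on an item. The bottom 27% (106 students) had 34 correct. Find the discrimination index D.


p_upper = 105/106 = 0.9906
p_lower = 34/106 = 0.3208
D = 0.9906 - 0.3208 = 0.6698

0.6698


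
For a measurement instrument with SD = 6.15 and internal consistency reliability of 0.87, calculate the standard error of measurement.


SEM = SD * sqrt(1 - rxx)
SEM = 6.15 * sqrt(1 - 0.87)
SEM = 6.15 * sqrt(0.13) = 6.15 * 0.360555
SEM = 2.2174

2.2174


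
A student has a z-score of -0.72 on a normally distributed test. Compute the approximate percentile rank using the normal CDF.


CDF(z) = 0.5 * (1 + erf(z/sqrt(2)))
erf(-0.5091) = -0.5285
CDF = 0.2358
Percentile rank = 0.2358 * 100 = 23.58

23.58


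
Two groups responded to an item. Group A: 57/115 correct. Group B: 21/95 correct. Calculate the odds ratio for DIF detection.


Odds_A = 57/58 = 0.9828
Odds_B = 21/74 = 0.2838
OR = Odds_A / Odds_B = 0.9828 / 0.2838
Exactly, OR = (57 * 74) / (58 * 21) = 4218 / 1218
OR = 3.4631

3.4631


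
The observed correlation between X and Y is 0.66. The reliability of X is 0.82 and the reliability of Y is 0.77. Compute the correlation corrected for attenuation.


r_corrected = rxy / sqrt(rxx * ryy)
= 0.66 / sqrt(0.82 * 0.77)
= 0.66 / sqrt(0.6314)
= 0.66 / 0.794607
r_corrected = 0.8306

0.8306


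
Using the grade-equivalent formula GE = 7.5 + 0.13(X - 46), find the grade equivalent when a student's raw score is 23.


raw - median = 23 - 46 = -23
slope * diff = 0.13 * -23 = -2.99
GE = 7.5 + -2.99
GE = 4.51

4.51


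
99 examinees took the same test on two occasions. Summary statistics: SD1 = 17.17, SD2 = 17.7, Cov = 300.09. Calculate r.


r = cov(X,Y) / (SD_X * SD_Y)
r = 300.09 / (17.17 * 17.7)
r = 300.09 / 303.909
r = 0.9874

0.9874


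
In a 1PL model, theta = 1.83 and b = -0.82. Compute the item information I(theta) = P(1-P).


P = 1/(1+exp(-(1.83--0.82))) = 0.934
I = P*(1-P) = 0.934 * 0.066
I = 0.0616

0.0616


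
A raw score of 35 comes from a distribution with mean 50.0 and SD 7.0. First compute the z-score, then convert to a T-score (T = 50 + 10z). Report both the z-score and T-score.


z = (X - mean) / SD = (35 - 50.0) / 7.0
z = -15.0 / 7.0
z = -2.1429
T-score = T = 50 + 10z
Carry z at full precision (z = -15.0 / 7.0) into the conversion:
T-score = 50 + 10 * (-15.0 / 7.0) = 50 + -150 / 7.0
T-score = 50 + -21.4286
T-score = 28.5714

28.5714


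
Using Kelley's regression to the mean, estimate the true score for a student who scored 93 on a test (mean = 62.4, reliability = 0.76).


T_est = rxx * X + (1 - rxx) * mean
T_est = 0.76 * 93 + 0.24 * 62.4
T_est = 70.68 + 14.976
T_est = 85.656

85.656


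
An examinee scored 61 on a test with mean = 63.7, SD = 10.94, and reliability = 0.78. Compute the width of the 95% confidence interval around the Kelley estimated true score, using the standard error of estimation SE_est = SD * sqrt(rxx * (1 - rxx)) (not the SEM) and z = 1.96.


True score estimate = 0.78*61 + 0.22*63.7 = 61.594
SE_est = SD * sqrt(rxx * (1 - rxx)) = 10.94 * sqrt(0.78 * 0.22) = 10.94 * sqrt(0.1716) = 4.531855
CI = T_est +/- z * SE_est, so width = 2 * z * SE_est = 2 * 1.96 * 4.531855
Width = 17.7649

17.7649


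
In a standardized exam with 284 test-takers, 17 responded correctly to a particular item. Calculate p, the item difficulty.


Item difficulty p = number correct / total examinees
p = 17 / 284
p = 0.0599

0.0599


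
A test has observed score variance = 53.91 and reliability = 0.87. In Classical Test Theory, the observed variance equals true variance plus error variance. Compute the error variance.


var_true = rxx * var_obs = 0.87 * 53.91 = 46.9017
var_error = var_obs - var_true
var_error = 53.91 - 46.9017
var_error = 7.0083

7.0083


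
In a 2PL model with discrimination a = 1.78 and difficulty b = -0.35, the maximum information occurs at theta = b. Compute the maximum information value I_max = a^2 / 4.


For 2PL, max info at theta = b = -0.35
I_max = a^2 / 4 = 1.78^2 / 4
= 3.1684 / 4
I_max = 0.7921

0.7921


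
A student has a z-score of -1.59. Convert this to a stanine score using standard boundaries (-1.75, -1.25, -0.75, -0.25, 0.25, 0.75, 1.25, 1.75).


Stanine boundaries: [-1.75, -1.25, -0.75, -0.25, 0.25, 0.75, 1.25, 1.75]
z = -1.59
Check each boundary:
  z >= -1.75 -> could be stanine 2
  z < -1.25
  z < -0.75
  z < -0.25
  z < 0.25
  z < 0.75
  z < 1.25
  z < 1.75
Highest qualifying boundary gives stanine = 2

2


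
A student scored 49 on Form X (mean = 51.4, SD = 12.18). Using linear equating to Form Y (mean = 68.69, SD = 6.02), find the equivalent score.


slope = SD_Y / SD_X = 6.02 / 12.18 ~ 0.4943
intercept = mean_Y - slope * mean_X = 68.69 - (6.02 / 12.18) * 51.4 ~ 43.2854
Y = slope * X + intercept. To avoid rounding drift from the rounded slope/intercept, evaluate the equivalent form Y = mean_Y + SD_Y * (X - mean_X) / SD_X at full precision:
Y = 68.69 + 6.02 * (49 - 51.4) / 12.18
Y = 68.69 - 6.02 * 2.4 / 12.18
Y = 68.69 - 14.448 / 12.18
Y = 68.69 - 1.1862
Y = 67.5038

67.5038


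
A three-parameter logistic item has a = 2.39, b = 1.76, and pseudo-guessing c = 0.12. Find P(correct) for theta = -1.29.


logit = 2.39*(-1.29 - 1.76) = -7.2895
P* = 1/(1 + exp(--7.2895)) = 0.0007
P = 0.12 + (1 - 0.12) * 0.0007
P = 0.1206

0.1206


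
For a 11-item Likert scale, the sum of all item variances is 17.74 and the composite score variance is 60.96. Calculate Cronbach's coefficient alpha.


alpha = (k/(k-1)) * (1 - sum(si^2)/s_total^2)
= (11/10) * (1 - 17.74/60.96)
alpha = 0.7799

0.7799


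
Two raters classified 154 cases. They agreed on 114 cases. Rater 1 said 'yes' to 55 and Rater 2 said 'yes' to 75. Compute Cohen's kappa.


P_o = 114/154 = 0.74026
P_e = (55*75 + 99*79) / 23716 = 0.503711
kappa = (P_o - P_e) / (1 - P_e)
kappa = (0.74026 - 0.503711) / (1 - 0.503711)
kappa = 0.4766

0.4766


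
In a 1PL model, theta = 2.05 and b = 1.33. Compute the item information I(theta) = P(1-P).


P = 1/(1+exp(-(2.05-1.33))) = 0.6726
I = P*(1-P) = 0.6726 * 0.3274
I = 0.2202

0.2202


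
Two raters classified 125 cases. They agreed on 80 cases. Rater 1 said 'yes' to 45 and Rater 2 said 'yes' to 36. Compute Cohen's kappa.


P_o = 80/125 = 0.64
P_e = (45*36 + 80*89) / 15625 = 0.55936
kappa = (P_o - P_e) / (1 - P_e)
kappa = (0.64 - 0.55936) / (1 - 0.55936)
kappa = 0.183

0.183


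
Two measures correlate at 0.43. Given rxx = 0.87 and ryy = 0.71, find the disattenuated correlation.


r_corrected = rxy / sqrt(rxx * ryy)
= 0.43 / sqrt(0.87 * 0.71)
= 0.43 / sqrt(0.6177)
= 0.43 / 0.785939
r_corrected = 0.5471

0.5471


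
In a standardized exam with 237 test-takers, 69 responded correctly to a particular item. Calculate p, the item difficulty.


Item difficulty p = number correct / total examinees
p = 69 / 237
p = 0.2911

0.2911


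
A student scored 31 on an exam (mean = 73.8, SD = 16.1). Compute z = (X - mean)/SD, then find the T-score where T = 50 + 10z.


z = (X - mean) / SD = (31 - 73.8) / 16.1
z = -42.8 / 16.1
z = -2.6584
T-score = T = 50 + 10z
Carry z at full precision (z = -42.8 / 16.1) into the conversion:
T-score = 50 + 10 * (-42.8 / 16.1) = 50 + -428 / 16.1
T-score = 50 + -26.5839
T-score = 23.4161

23.4161


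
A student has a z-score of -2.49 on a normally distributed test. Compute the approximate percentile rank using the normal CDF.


CDF(z) = 0.5 * (1 + erf(z/sqrt(2)))
erf(-1.7607) = -0.9872
CDF = 0.0064
Percentile rank = 0.0064 * 100 = 0.64

0.64


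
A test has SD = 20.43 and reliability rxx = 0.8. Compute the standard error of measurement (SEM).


SEM = SD * sqrt(1 - rxx)
SEM = 20.43 * sqrt(1 - 0.8)
SEM = 20.43 * sqrt(0.2) = 20.43 * 0.447214
SEM = 9.1366

9.1366


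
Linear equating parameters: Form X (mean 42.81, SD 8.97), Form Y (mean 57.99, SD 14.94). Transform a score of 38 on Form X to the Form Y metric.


slope = SD_Y / SD_X = 14.94 / 8.97 ~ 1.6656
intercept = mean_Y - slope * mean_X = 57.99 - (14.94 / 8.97) * 42.81 ~ -13.3123
Y = slope * X + intercept. To avoid rounding drift from the rounded slope/intercept, evaluate the equivalent form Y = mean_Y + SD_Y * (X - mean_X) / SD_X at full precision:
Y = 57.99 + 14.94 * (38 - 42.81) / 8.97
Y = 57.99 - 14.94 * 4.81 / 8.97
Y = 57.99 - 71.8614 / 8.97
Y = 57.99 - 8.0113
Y = 49.9787

49.9787


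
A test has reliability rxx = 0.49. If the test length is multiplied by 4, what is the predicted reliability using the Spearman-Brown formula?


r_new = (n * rxx) / (1 + (n-1) * rxx)
r_new = (4 * 0.49) / (1 + 3 * 0.49)
r_new = 1.96 / 2.47
r_new = 0.7935

0.7935


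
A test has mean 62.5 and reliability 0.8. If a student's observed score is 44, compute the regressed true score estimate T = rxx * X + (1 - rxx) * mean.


T_est = rxx * X + (1 - rxx) * mean
T_est = 0.8 * 44 + 0.2 * 62.5
T_est = 35.2 + 12.5
T_est = 47.7

47.7


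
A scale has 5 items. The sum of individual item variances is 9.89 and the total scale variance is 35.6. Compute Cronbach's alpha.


alpha = (k/(k-1)) * (1 - sum(si^2)/s_total^2)
= (5/4) * (1 - 9.89/35.6)
alpha = 0.9027

0.9027


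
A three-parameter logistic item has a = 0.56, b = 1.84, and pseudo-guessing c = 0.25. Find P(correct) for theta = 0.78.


logit = 0.56*(0.78 - 1.84) = -0.5936
P* = 1/(1 + exp(--0.5936)) = 0.3558
P = 0.25 + (1 - 0.25) * 0.3558
P = 0.5169

0.5169


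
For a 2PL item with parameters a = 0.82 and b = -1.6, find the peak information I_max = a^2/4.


For 2PL, max info at theta = b = -1.6
I_max = a^2 / 4 = 0.82^2 / 4
= 0.6724 / 4
I_max = 0.1681

0.1681


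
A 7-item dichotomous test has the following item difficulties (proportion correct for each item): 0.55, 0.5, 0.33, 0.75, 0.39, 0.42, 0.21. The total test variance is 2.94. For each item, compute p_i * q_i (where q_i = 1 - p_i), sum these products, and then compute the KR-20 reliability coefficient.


For each item, compute p_i * q_i:
  Item 1: 0.55 * 0.45 = 0.2475
  Item 2: 0.5 * 0.5 = 0.25
  Item 3: 0.33 * 0.67 = 0.2211
  Item 4: 0.75 * 0.25 = 0.1875
  Item 5: 0.39 * 0.61 = 0.2379
  Item 6: 0.42 * 0.58 = 0.2436
  Item 7: 0.21 * 0.79 = 0.1659
Sum(p_i * q_i) = 0.2475 + 0.25 + 0.2211 + 0.1875 + 0.2379 + 0.2436 + 0.1659 = 1.5535
KR-20 = (k/(k-1)) * (1 - Sum(p_i*q_i) / Var_total)
= (7/6) * (1 - 1.5535/2.94)
= 1.1667 * 0.4716
KR-20 = 0.5502

0.5502


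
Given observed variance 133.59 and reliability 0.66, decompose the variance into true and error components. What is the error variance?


var_true = rxx * var_obs = 0.66 * 133.59 = 88.1694
var_error = var_obs - var_true
var_error = 133.59 - 88.1694
var_error = 45.4206

45.4206


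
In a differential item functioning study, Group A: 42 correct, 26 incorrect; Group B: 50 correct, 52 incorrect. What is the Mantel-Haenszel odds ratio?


Odds_A = 42/26 = 1.6154
Odds_B = 50/52 = 0.9615
OR = Odds_A / Odds_B = 1.6154 / 0.9615
Exactly, OR = (42 * 52) / (26 * 50) = 2184 / 1300
OR = 1.68

1.68


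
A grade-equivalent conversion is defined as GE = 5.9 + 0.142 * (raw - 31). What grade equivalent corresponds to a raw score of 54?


raw - median = 54 - 31 = 23
slope * diff = 0.142 * 23 = 3.266
GE = 5.9 + 3.266
GE = 9.166

9.166


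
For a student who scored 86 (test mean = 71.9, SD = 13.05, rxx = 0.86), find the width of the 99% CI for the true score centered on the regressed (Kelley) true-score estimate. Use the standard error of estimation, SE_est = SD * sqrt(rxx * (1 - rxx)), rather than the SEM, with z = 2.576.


True score estimate = 0.86*86 + 0.14*71.9 = 84.026
SE_est = SD * sqrt(rxx * (1 - rxx)) = 13.05 * sqrt(0.86 * 0.14) = 13.05 * sqrt(0.1204) = 4.528181
CI = T_est +/- z * SE_est, so width = 2 * z * SE_est = 2 * 2.576 * 4.528181
Width = 23.3292

23.3292


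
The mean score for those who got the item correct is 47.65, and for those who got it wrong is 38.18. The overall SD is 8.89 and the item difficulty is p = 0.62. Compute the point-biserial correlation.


q = 1 - p = 0.38
rpb = ((M1 - M0) / SD) * sqrt(p * q)
rpb = ((47.65 - 38.18) / 8.89) * sqrt(0.62 * 0.38)
rpb = 0.5171

0.5171


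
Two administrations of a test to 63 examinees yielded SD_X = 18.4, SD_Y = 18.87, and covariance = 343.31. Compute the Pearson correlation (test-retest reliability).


r = cov(X,Y) / (SD_X * SD_Y)
r = 343.31 / (18.4 * 18.87)
r = 343.31 / 347.208
r = 0.9888

0.9888


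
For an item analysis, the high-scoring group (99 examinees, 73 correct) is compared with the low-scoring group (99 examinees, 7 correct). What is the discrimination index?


p_upper = 73/99 = 0.7374
p_lower = 7/99 = 0.0707
D = 0.7374 - 0.0707 = 0.6667

0.6667


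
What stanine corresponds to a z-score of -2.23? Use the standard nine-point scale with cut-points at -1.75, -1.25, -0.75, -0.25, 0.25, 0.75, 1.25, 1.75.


Stanine boundaries: [-1.75, -1.25, -0.75, -0.25, 0.25, 0.75, 1.25, 1.75]
z = -2.23
Check each boundary:
  z < -1.75
  z < -1.25
  z < -0.75
  z < -0.25
  z < 0.25
  z < 0.75
  z < 1.25
  z < 1.75
Highest qualifying boundary gives stanine = 1

1


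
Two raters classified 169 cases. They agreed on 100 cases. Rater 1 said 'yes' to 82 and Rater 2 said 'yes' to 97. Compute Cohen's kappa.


P_o = 100/169 = 0.591716
P_e = (82*97 + 87*72) / 28561 = 0.497812
kappa = (P_o - P_e) / (1 - P_e)
kappa = (0.591716 - 0.497812) / (1 - 0.497812)
kappa = 0.187

0.187


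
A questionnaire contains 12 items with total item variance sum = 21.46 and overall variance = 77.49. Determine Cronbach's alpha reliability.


alpha = (k/(k-1)) * (1 - sum(si^2)/s_total^2)
= (12/11) * (1 - 21.46/77.49)
alpha = 0.7888

0.7888


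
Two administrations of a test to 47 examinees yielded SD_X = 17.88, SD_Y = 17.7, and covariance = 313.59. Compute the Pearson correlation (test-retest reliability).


r = cov(X,Y) / (SD_X * SD_Y)
r = 313.59 / (17.88 * 17.7)
r = 313.59 / 316.476
r = 0.9909

0.9909


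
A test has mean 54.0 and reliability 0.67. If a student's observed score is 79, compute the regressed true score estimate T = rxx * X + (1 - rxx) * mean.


T_est = rxx * X + (1 - rxx) * mean
T_est = 0.67 * 79 + 0.33 * 54.0
T_est = 52.93 + 17.82
T_est = 70.75

70.75


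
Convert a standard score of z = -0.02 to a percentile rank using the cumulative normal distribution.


CDF(z) = 0.5 * (1 + erf(z/sqrt(2)))
erf(-0.0141) = -0.016
CDF = 0.492
Percentile rank = 0.492 * 100 = 49.2

49.2


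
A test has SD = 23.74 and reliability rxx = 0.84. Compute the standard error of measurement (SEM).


SEM = SD * sqrt(1 - rxx)
SEM = 23.74 * sqrt(1 - 0.84)
SEM = 23.74 * sqrt(0.16) = 23.74 * 0.4
SEM = 9.496

9.496


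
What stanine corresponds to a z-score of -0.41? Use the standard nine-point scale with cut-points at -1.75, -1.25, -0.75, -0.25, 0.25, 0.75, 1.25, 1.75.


Stanine boundaries: [-1.75, -1.25, -0.75, -0.25, 0.25, 0.75, 1.25, 1.75]
z = -0.41
Check each boundary:
  z >= -1.75 -> could be stanine 2
  z >= -1.25 -> could be stanine 3
  z >= -0.75 -> could be stanine 4
  z < -0.25
  z < 0.25
  z < 0.75
  z < 1.25
  z < 1.75
Highest qualifying boundary gives stanine = 4

4


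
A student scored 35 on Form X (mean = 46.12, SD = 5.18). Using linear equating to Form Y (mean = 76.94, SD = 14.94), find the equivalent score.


slope = SD_Y / SD_X = 14.94 / 5.18 ~ 2.8842
intercept = mean_Y - slope * mean_X = 76.94 - (14.94 / 5.18) * 46.12 ~ -56.0779
Y = slope * X + intercept. To avoid rounding drift from the rounded slope/intercept, evaluate the equivalent form Y = mean_Y + SD_Y * (X - mean_X) / SD_X at full precision:
Y = 76.94 + 14.94 * (35 - 46.12) / 5.18
Y = 76.94 - 14.94 * 11.12 / 5.18
Y = 76.94 - 166.1328 / 5.18
Y = 76.94 - 32.072
Y = 44.868

44.868


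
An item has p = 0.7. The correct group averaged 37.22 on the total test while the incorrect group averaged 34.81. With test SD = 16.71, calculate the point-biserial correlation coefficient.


q = 1 - p = 0.3
rpb = ((M1 - M0) / SD) * sqrt(p * q)
rpb = ((37.22 - 34.81) / 16.71) * sqrt(0.7 * 0.3)
rpb = 0.0661

0.0661


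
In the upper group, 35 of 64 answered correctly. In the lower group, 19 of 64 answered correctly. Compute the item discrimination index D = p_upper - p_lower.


p_upper = 35/64 = 0.5469
p_lower = 19/64 = 0.2969
D = 0.5469 - 0.2969 = 0.25

0.25


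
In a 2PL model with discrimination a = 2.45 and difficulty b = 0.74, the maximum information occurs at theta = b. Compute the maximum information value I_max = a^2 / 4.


For 2PL, max info at theta = b = 0.74
I_max = a^2 / 4 = 2.45^2 / 4
= 6.0025 / 4
I_max = 1.5006

1.5006


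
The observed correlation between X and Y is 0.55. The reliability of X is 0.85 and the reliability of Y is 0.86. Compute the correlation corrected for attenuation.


r_corrected = rxy / sqrt(rxx * ryy)
= 0.55 / sqrt(0.85 * 0.86)
= 0.55 / sqrt(0.731)
= 0.55 / 0.854985
r_corrected = 0.6433

0.6433


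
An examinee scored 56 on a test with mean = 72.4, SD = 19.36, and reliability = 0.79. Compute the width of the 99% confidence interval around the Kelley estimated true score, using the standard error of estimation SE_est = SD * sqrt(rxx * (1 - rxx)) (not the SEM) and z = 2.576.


True score estimate = 0.79*56 + 0.21*72.4 = 59.444
SE_est = SD * sqrt(rxx * (1 - rxx)) = 19.36 * sqrt(0.79 * 0.21) = 19.36 * sqrt(0.1659) = 7.885487
CI = T_est +/- z * SE_est, so width = 2 * z * SE_est = 2 * 2.576 * 7.885487
Width = 40.626

40.626
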